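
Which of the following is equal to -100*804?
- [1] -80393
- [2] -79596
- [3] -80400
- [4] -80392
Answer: 3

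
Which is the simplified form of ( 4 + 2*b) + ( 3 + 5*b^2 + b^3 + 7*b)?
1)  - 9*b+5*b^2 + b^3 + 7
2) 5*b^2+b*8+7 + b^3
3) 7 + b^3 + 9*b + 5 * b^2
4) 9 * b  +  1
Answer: 3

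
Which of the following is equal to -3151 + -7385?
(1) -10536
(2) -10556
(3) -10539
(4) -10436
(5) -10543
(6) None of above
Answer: 1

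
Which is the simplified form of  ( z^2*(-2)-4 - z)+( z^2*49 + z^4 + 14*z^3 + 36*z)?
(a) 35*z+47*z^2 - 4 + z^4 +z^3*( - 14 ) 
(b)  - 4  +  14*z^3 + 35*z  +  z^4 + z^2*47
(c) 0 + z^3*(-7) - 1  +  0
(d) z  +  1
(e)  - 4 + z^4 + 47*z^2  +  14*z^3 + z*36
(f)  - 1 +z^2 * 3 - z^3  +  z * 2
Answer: b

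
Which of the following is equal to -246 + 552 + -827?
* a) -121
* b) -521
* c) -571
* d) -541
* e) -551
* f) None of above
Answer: b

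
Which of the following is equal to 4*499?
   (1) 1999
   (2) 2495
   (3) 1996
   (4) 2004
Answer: 3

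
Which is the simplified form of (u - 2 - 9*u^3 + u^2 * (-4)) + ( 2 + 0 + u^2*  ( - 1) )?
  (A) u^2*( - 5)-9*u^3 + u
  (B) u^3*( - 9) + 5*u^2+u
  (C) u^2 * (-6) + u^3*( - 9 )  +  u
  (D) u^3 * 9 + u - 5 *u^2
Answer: A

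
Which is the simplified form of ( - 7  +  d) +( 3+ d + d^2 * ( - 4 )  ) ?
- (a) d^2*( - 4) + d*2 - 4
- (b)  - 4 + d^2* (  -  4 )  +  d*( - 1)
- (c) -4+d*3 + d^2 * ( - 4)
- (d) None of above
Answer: a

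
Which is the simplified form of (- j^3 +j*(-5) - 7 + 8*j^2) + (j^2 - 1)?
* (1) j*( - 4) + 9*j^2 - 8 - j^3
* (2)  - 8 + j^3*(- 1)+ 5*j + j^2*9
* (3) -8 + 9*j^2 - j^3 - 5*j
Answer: 3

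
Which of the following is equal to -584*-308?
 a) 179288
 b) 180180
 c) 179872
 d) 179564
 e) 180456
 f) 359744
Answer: c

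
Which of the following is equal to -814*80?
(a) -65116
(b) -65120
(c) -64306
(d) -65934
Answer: b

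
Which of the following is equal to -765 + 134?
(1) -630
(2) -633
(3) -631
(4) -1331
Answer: 3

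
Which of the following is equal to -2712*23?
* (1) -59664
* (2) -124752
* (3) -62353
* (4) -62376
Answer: 4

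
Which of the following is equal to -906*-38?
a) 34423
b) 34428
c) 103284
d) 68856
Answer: b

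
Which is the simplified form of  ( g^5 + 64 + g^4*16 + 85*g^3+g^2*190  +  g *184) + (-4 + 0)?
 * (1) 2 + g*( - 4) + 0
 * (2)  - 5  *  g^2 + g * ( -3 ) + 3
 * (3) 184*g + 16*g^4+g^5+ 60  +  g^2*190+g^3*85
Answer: 3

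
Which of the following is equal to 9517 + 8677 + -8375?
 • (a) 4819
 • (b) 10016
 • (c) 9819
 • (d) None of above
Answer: c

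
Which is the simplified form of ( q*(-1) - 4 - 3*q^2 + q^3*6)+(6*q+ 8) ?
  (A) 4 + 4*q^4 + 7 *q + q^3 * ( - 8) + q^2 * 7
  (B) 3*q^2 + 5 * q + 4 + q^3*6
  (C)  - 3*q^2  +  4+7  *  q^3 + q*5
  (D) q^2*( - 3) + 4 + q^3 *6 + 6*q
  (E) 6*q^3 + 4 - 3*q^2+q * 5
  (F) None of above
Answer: E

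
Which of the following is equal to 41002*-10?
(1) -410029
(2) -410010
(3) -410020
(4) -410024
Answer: 3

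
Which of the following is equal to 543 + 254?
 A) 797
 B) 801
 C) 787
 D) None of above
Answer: A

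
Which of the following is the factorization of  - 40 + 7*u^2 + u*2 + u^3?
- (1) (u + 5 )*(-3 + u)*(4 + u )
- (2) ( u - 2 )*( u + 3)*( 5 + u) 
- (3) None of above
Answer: 3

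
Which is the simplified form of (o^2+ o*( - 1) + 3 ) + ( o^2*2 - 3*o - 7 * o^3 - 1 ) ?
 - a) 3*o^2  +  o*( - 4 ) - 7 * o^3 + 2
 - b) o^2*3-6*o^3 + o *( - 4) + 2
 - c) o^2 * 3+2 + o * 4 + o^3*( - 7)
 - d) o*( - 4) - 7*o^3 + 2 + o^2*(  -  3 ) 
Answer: a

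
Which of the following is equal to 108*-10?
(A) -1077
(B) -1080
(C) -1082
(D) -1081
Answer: B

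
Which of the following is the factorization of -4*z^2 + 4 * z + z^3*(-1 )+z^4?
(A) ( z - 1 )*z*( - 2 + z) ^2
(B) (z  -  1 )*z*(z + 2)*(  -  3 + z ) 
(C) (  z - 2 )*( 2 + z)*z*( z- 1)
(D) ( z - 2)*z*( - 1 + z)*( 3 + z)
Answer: C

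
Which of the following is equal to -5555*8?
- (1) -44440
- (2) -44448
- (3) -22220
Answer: 1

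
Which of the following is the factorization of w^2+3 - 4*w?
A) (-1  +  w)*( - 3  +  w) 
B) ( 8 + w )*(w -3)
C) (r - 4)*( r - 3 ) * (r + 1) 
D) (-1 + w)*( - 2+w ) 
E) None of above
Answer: A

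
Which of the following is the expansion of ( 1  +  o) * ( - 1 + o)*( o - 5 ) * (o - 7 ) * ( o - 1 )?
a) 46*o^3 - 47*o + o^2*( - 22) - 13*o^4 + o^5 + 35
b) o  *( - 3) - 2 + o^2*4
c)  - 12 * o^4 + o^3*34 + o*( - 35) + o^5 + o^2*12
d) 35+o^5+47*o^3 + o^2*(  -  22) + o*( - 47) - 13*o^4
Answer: a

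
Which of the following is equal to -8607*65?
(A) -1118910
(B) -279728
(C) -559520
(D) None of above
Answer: D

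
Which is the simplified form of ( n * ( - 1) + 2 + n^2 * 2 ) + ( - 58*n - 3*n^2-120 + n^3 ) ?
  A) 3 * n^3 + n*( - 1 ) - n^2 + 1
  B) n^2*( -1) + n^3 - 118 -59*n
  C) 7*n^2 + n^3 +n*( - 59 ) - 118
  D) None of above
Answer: B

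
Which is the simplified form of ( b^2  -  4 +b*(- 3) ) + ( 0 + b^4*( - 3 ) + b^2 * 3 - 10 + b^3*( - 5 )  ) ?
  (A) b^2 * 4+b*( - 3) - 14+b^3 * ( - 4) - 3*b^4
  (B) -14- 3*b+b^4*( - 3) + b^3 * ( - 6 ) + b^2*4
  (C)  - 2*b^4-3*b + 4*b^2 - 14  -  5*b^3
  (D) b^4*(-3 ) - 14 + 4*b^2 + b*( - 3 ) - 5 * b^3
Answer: D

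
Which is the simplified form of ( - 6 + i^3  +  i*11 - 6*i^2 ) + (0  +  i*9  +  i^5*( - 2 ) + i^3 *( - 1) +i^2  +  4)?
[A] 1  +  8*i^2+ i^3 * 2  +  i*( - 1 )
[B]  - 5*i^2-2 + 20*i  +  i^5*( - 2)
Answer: B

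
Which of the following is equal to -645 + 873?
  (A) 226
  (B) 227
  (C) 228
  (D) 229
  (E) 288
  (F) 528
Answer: C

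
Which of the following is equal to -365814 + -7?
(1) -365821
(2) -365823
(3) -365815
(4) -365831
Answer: 1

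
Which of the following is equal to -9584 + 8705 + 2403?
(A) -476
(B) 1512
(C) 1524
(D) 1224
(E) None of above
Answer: C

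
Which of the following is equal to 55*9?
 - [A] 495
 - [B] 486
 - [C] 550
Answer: A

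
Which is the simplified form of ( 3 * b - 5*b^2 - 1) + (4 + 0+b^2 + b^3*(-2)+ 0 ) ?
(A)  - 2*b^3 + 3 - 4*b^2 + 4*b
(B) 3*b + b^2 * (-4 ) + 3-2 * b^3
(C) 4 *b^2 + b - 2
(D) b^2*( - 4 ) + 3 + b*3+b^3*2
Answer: B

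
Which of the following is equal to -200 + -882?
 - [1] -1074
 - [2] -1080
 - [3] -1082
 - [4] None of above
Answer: 3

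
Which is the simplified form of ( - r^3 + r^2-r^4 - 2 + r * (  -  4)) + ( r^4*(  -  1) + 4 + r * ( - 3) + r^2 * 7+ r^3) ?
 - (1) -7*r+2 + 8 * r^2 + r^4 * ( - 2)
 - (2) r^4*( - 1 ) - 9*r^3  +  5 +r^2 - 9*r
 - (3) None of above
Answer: 1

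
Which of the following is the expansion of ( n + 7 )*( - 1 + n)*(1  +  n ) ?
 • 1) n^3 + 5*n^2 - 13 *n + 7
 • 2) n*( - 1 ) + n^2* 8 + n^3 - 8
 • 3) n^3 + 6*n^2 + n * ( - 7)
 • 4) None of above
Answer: 4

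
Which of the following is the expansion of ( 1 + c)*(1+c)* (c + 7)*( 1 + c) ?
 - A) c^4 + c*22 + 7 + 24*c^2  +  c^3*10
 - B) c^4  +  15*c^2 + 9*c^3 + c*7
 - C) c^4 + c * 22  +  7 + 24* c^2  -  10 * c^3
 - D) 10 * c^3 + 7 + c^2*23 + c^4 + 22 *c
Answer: A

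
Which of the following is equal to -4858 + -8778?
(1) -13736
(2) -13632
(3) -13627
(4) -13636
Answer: 4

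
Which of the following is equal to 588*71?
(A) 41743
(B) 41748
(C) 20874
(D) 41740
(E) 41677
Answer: B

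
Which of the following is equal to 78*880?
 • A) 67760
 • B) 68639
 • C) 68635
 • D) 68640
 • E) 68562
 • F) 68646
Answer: D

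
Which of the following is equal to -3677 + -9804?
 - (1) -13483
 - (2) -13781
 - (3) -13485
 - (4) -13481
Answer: 4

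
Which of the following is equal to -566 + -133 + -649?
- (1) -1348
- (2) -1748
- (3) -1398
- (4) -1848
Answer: 1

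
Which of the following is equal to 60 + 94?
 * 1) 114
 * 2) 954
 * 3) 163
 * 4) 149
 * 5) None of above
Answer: 5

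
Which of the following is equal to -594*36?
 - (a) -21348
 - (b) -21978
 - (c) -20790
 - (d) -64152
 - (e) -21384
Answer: e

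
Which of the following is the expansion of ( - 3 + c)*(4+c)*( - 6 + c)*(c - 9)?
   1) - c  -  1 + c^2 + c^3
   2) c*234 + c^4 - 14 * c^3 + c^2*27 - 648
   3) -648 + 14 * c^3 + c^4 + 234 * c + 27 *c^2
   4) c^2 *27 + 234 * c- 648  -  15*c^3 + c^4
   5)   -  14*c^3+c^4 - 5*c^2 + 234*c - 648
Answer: 2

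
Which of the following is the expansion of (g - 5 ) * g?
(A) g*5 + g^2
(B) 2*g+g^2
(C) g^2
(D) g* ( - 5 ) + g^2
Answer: D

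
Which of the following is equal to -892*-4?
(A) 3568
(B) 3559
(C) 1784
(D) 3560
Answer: A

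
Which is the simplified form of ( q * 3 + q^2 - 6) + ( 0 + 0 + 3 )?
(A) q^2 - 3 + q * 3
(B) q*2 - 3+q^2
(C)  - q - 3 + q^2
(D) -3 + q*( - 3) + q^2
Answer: A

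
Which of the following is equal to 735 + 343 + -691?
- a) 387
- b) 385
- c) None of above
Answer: a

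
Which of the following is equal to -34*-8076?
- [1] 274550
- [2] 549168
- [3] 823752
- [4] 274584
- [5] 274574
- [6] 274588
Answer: 4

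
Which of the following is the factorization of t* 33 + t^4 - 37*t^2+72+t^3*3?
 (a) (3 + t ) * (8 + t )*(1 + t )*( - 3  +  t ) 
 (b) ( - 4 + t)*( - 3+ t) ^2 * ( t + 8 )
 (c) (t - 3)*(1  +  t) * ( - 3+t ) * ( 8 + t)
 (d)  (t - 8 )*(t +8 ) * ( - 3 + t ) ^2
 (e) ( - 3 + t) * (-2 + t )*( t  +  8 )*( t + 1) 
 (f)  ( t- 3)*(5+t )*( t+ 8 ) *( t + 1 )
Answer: c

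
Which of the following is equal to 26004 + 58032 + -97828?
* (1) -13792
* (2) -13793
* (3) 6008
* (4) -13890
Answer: 1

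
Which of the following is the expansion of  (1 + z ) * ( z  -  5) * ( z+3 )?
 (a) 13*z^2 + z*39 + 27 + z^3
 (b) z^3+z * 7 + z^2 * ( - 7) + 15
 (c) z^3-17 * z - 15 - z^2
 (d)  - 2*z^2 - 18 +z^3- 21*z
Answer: c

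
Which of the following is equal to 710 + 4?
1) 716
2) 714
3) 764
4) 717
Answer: 2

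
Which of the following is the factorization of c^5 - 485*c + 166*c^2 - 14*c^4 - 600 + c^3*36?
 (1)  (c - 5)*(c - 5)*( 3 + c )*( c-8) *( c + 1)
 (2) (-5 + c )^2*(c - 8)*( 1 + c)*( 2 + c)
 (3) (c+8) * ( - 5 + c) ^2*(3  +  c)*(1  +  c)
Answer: 1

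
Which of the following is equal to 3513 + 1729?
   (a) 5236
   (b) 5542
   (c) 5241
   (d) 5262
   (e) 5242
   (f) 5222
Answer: e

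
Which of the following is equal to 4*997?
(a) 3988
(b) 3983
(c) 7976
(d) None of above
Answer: a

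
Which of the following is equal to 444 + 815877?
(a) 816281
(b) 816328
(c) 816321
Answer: c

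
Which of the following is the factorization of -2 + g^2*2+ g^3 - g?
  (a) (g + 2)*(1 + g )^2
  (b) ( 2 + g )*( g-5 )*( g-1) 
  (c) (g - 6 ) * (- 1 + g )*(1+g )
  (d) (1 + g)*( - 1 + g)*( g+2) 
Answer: d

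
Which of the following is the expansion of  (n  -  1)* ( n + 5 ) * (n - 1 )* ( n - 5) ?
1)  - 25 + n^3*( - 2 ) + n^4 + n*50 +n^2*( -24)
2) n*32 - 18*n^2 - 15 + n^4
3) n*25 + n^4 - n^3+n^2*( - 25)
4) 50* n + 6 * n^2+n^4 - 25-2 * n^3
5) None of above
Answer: 1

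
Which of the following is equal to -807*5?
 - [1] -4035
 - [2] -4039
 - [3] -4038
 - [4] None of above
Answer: 1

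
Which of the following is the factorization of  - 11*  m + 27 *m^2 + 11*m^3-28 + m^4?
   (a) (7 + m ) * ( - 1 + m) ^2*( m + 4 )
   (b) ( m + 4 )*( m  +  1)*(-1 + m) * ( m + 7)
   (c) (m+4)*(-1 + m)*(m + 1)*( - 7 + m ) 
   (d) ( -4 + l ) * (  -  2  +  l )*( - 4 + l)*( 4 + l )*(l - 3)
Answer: b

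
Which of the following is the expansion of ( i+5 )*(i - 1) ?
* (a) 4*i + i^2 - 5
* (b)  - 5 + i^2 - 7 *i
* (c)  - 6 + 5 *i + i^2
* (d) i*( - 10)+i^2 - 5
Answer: a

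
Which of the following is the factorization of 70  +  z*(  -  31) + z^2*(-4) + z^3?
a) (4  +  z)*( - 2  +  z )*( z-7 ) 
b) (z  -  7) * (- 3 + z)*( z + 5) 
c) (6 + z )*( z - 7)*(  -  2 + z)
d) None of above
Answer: d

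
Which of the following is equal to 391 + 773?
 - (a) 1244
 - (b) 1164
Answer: b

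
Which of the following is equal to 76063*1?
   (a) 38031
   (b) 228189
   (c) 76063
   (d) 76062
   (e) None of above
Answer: c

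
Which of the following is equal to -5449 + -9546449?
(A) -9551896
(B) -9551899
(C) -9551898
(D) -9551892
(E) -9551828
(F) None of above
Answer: C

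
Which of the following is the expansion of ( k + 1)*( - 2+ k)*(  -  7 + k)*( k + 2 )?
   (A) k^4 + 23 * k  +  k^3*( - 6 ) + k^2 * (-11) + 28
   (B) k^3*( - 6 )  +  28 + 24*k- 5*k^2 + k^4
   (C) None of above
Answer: C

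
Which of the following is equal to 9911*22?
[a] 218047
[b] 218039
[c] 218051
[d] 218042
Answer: d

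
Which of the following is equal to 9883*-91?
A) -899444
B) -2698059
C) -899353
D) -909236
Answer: C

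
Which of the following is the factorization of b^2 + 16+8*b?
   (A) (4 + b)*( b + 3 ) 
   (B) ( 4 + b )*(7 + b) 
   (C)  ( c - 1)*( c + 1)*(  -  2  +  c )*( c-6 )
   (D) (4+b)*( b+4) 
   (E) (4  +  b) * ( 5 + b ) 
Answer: D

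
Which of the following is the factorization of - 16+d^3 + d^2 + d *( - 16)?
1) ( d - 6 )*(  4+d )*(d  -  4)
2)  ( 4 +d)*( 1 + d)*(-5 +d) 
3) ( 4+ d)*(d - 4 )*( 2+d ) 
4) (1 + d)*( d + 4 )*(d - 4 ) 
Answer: 4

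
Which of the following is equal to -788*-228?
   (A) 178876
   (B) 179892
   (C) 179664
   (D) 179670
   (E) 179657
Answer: C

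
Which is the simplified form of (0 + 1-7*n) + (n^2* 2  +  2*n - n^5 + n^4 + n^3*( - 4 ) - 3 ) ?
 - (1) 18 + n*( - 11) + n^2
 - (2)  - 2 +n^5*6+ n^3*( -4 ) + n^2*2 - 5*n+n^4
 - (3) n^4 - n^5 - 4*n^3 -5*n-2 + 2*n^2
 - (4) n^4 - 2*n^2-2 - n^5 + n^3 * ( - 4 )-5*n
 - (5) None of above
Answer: 3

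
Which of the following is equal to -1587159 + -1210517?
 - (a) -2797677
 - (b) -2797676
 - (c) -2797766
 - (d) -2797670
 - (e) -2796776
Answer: b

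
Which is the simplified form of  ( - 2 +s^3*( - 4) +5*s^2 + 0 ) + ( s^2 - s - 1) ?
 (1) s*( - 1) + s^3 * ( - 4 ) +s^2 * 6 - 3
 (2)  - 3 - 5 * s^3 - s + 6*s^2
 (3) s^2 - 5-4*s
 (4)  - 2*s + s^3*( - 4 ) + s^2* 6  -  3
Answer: 1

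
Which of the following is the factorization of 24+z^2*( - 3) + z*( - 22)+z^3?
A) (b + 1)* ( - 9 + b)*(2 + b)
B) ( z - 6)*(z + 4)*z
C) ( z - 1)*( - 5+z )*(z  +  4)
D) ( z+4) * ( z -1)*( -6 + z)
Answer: D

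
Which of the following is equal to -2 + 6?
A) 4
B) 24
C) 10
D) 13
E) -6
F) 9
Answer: A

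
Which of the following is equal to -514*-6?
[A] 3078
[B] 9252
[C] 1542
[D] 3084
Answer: D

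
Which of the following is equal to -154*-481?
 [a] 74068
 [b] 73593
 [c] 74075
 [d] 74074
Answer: d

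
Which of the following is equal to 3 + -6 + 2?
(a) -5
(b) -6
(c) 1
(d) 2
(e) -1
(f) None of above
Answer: e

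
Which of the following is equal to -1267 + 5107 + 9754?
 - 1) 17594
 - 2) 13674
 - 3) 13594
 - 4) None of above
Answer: 3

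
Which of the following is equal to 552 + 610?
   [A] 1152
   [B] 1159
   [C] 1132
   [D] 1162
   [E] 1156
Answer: D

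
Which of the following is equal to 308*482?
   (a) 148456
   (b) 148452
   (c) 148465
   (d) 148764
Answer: a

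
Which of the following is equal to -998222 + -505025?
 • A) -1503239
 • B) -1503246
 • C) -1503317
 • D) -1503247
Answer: D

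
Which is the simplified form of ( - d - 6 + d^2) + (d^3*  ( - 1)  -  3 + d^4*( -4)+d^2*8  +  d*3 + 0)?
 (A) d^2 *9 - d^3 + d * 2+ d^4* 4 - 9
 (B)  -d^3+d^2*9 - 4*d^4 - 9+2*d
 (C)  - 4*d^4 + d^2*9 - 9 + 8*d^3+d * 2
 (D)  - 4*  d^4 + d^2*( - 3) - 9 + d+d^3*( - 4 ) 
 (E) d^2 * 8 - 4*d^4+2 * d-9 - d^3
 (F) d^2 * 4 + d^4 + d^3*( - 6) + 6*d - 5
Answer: B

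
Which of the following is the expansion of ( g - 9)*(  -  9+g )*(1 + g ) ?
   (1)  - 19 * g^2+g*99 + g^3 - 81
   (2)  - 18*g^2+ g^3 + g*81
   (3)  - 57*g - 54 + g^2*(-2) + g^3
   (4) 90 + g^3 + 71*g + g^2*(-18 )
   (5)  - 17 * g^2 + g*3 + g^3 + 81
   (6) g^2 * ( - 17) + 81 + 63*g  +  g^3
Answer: 6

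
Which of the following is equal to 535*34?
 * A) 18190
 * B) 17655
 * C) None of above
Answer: A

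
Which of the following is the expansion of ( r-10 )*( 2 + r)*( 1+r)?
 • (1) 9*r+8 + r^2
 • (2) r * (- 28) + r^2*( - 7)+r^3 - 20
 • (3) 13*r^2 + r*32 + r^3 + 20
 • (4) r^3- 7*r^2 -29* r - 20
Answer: 2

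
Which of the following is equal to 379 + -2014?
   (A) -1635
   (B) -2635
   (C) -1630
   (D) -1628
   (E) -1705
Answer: A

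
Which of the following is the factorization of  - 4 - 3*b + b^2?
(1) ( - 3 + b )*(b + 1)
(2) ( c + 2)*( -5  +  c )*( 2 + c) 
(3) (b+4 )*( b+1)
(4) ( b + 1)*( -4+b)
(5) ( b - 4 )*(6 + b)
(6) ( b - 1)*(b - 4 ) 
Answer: 4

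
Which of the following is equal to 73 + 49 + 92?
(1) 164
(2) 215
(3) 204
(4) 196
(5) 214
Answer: 5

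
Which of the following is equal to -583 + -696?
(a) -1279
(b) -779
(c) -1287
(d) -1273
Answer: a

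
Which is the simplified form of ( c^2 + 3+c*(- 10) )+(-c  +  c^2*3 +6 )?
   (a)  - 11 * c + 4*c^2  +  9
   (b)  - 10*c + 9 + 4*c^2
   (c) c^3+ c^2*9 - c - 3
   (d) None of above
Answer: a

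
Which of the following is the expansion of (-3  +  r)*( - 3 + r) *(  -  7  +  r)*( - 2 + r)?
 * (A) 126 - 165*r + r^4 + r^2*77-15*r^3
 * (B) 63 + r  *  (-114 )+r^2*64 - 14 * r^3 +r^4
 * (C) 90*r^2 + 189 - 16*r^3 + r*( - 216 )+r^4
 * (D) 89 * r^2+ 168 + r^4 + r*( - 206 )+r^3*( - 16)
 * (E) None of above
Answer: A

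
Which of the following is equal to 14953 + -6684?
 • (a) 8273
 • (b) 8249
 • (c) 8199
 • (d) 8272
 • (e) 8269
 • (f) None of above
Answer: e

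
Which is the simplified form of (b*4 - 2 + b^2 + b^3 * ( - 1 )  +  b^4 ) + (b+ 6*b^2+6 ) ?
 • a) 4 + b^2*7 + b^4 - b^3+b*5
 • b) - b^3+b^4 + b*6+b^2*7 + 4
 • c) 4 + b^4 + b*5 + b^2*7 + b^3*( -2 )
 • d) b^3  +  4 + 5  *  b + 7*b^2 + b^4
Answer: a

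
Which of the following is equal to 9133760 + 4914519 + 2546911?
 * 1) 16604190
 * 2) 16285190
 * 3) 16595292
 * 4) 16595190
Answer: 4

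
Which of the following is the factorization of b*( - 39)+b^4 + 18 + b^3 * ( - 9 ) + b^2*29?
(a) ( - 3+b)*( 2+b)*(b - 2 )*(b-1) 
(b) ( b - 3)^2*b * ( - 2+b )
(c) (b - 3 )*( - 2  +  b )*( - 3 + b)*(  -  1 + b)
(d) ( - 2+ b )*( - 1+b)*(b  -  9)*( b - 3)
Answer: c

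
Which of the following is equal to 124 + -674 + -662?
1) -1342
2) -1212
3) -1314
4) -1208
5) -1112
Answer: 2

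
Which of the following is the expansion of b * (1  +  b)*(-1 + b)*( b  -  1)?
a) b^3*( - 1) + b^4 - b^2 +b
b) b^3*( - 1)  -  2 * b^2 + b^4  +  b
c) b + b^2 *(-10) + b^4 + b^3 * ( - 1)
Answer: a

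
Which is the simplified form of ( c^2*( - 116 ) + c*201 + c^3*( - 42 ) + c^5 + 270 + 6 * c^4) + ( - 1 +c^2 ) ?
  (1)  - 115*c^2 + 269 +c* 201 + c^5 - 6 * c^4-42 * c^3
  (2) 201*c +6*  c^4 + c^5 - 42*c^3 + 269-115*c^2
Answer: 2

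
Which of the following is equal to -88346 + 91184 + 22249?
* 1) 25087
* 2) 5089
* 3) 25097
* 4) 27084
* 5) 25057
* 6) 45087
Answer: 1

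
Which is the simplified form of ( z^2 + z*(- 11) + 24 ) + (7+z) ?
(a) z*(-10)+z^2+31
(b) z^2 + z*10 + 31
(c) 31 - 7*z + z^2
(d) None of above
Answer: a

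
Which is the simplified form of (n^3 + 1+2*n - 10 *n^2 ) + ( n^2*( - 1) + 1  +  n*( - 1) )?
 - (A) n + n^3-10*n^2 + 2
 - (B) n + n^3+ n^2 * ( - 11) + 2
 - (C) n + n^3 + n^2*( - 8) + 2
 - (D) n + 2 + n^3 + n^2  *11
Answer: B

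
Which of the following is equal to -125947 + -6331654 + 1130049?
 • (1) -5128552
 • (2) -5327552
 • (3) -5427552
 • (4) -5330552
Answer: 2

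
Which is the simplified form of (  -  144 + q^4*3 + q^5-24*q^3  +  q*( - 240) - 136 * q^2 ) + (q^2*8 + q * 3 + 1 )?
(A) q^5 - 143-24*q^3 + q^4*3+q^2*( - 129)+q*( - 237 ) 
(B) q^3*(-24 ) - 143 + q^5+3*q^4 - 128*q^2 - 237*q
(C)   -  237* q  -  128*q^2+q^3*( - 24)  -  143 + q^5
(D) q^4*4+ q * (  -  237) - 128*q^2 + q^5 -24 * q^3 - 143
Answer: B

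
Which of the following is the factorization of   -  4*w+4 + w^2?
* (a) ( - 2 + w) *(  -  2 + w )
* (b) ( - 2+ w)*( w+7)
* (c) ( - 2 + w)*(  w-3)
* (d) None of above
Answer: a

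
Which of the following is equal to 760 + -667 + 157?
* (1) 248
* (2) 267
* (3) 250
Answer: 3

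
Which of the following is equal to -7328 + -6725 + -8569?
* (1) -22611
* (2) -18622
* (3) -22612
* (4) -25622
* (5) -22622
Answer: 5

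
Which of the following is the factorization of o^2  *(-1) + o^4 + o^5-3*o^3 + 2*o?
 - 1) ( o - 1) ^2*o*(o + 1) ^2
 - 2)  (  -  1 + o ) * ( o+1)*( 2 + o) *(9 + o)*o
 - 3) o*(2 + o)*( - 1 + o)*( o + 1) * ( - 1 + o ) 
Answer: 3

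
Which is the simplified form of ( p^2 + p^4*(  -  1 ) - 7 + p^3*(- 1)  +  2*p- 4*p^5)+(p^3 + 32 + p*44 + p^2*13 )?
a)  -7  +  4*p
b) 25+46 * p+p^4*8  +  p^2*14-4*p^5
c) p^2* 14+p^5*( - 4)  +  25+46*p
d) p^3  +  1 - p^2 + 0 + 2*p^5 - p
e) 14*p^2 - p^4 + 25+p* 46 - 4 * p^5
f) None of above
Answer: e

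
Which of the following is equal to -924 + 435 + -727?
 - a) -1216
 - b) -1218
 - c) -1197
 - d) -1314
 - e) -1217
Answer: a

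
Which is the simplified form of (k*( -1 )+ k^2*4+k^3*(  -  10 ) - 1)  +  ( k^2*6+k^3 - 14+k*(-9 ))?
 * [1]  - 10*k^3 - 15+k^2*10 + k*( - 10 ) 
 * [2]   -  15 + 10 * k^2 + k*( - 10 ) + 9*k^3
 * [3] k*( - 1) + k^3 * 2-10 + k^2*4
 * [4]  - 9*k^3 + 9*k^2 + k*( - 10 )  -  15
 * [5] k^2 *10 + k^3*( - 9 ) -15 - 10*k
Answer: 5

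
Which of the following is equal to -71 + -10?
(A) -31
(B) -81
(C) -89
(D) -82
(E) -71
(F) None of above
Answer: B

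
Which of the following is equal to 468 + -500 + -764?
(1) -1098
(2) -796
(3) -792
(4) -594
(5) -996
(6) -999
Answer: 2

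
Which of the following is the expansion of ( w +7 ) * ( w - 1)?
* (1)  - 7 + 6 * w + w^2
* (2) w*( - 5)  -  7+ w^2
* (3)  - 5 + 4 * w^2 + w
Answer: 1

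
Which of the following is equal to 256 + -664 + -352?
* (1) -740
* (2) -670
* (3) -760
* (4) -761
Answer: 3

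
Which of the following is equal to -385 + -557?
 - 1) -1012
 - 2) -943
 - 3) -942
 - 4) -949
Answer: 3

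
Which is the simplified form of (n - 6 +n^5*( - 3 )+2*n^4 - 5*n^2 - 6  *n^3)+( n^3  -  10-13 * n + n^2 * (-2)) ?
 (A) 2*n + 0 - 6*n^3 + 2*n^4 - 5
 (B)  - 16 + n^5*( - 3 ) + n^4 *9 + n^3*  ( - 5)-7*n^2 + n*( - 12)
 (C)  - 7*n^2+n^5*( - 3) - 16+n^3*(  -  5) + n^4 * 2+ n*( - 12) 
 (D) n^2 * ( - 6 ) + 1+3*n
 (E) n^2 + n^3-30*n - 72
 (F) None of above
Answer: C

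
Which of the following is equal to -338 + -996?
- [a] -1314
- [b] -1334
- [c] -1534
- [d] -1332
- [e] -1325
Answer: b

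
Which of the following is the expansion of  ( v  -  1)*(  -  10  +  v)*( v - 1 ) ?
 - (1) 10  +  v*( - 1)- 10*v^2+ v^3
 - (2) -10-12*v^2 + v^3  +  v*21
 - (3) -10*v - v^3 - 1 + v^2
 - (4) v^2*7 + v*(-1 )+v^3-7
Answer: 2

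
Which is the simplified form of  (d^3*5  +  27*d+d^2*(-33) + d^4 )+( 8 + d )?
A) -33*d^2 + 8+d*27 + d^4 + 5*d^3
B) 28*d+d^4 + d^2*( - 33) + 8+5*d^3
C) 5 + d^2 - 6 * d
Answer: B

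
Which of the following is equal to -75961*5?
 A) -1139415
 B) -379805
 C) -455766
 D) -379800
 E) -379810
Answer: B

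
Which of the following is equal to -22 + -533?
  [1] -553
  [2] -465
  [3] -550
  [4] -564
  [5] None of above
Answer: 5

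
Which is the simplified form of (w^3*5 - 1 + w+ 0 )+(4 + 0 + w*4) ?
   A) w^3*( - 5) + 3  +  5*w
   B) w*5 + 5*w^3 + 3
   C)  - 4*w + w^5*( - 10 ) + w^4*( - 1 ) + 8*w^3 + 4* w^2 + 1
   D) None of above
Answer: B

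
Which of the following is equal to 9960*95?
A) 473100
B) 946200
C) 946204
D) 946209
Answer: B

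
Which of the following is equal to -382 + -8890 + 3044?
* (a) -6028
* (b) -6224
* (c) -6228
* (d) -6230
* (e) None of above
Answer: c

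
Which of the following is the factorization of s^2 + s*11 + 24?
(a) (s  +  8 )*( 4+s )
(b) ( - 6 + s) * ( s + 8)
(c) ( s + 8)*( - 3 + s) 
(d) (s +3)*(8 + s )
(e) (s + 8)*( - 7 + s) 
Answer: d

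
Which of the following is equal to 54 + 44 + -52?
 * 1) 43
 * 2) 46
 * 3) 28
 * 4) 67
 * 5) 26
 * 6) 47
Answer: 2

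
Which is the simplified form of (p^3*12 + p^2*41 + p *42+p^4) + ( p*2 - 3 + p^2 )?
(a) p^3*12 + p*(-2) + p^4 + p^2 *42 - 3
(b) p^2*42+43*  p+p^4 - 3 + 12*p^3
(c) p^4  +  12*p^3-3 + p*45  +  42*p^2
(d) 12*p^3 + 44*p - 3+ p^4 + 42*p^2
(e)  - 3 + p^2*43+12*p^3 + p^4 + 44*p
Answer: d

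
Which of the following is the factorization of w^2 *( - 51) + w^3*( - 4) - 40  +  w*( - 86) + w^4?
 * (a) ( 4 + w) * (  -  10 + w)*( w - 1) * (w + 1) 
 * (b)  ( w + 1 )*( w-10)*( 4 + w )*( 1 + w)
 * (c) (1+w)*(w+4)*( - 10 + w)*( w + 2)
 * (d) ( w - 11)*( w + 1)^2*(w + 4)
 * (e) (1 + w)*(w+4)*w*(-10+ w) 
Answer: b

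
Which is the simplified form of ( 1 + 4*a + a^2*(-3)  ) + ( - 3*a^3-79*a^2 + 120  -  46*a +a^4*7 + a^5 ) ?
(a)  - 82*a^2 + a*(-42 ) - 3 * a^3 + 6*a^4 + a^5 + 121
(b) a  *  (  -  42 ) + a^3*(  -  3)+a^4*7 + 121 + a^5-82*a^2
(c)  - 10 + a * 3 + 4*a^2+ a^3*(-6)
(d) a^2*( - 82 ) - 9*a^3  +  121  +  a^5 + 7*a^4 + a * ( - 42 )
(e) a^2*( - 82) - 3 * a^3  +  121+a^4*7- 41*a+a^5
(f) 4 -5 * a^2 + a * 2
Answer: b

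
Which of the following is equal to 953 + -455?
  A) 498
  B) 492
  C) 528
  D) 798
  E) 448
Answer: A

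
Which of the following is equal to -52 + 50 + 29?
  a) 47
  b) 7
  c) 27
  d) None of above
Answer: c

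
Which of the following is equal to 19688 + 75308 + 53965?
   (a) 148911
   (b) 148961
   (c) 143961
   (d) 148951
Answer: b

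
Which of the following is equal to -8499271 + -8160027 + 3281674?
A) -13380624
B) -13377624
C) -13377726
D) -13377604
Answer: B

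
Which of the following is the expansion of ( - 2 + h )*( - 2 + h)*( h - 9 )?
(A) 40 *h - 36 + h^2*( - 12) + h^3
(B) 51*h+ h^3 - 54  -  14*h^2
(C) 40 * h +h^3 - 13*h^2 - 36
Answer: C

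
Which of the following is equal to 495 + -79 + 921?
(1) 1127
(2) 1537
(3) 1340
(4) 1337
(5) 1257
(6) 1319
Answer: 4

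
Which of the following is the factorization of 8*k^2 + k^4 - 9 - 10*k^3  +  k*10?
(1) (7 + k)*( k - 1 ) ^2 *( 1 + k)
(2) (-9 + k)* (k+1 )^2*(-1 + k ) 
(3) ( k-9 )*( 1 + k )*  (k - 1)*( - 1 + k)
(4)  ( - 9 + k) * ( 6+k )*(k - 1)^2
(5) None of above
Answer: 3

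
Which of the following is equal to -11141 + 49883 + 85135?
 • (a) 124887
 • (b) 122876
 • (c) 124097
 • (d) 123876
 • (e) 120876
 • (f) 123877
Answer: f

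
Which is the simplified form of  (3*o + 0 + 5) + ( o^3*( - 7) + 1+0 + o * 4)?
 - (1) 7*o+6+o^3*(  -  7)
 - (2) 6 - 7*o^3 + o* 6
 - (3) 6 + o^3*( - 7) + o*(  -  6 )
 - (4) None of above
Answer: 1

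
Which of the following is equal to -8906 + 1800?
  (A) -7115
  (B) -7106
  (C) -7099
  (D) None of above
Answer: B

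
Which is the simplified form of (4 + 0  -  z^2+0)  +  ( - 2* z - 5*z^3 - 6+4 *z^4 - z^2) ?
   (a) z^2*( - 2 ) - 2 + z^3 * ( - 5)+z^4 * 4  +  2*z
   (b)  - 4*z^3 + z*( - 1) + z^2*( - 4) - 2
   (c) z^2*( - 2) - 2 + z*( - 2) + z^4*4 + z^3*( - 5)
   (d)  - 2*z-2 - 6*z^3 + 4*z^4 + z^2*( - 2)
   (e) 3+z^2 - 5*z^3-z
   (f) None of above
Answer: c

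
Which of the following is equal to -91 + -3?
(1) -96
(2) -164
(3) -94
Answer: 3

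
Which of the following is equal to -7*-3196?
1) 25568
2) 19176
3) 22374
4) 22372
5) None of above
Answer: 4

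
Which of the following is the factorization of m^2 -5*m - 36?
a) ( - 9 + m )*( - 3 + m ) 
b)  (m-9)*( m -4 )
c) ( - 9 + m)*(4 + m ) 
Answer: c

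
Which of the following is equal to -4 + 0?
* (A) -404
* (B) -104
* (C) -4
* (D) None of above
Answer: C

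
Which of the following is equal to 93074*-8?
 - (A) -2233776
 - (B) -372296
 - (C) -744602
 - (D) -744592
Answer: D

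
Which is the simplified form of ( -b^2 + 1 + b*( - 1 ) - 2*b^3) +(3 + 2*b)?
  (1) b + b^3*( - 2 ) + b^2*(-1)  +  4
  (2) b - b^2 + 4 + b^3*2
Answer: 1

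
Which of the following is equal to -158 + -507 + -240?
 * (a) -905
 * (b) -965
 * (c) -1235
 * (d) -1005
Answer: a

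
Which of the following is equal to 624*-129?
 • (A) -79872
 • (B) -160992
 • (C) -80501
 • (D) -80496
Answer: D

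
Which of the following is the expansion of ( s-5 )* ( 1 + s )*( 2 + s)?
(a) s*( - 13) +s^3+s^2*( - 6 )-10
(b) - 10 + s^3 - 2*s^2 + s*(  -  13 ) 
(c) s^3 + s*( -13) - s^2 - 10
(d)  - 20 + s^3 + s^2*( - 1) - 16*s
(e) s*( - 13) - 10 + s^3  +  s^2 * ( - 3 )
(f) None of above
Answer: b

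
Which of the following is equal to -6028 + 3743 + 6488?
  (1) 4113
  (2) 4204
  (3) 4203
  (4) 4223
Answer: 3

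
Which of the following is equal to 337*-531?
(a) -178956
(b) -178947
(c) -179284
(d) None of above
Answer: b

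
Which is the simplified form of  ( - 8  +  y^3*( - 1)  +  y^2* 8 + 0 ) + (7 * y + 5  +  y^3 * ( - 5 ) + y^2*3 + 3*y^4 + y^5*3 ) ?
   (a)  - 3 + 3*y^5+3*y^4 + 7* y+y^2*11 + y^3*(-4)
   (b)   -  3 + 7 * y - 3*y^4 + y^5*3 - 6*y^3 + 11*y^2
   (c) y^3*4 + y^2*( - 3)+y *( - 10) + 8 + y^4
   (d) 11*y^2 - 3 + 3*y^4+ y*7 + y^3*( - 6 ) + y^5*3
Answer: d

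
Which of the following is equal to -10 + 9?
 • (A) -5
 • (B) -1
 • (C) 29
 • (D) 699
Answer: B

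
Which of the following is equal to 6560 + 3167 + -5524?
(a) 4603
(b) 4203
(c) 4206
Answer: b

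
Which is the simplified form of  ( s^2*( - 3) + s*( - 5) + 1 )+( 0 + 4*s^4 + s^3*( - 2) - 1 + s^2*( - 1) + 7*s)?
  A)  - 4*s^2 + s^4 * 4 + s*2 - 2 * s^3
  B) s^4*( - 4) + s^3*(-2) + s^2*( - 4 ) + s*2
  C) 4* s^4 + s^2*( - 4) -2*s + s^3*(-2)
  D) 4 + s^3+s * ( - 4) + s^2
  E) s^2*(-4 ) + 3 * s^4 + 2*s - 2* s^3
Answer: A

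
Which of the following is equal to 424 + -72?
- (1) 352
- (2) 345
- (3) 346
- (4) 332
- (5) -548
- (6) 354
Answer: 1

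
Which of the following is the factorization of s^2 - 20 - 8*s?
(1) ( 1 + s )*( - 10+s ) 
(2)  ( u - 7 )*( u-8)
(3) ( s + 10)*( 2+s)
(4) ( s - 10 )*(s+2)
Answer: 4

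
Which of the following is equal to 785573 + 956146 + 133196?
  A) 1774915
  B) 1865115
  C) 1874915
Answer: C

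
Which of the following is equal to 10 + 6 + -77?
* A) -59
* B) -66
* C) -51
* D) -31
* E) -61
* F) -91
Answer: E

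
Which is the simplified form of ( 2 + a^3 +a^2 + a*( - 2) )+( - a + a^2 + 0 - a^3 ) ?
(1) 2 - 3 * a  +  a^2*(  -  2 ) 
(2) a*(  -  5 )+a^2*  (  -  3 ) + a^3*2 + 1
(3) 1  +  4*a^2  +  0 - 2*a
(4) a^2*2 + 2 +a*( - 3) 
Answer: 4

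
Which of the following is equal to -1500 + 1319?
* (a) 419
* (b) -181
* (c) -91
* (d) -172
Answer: b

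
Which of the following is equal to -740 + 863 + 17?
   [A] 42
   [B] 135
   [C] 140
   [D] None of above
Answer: C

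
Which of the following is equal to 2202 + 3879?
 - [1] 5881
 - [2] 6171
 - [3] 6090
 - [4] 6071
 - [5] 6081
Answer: 5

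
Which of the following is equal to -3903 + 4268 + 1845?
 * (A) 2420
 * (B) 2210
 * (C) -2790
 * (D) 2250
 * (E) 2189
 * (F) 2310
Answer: B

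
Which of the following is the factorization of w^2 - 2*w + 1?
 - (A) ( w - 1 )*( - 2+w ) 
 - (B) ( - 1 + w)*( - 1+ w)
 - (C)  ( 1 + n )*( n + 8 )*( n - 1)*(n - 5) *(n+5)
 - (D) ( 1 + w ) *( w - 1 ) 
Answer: B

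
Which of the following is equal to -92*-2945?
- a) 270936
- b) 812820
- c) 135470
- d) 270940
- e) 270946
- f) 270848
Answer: d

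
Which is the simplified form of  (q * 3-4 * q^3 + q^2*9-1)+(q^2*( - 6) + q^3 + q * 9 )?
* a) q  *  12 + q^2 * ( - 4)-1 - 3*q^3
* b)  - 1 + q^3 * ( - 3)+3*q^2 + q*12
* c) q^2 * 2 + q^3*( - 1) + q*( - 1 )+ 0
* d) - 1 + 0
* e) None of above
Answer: b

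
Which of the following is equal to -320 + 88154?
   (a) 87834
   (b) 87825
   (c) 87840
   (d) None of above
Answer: a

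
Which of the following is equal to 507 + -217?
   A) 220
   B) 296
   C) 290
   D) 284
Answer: C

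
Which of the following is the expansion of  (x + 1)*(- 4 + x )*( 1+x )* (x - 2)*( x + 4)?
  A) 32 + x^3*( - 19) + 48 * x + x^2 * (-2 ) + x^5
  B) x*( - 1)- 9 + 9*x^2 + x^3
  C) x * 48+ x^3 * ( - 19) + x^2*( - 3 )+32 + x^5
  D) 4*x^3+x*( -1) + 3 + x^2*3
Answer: A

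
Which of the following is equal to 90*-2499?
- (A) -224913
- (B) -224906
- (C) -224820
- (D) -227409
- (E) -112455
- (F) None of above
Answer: F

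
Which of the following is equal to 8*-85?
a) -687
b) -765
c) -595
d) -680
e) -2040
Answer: d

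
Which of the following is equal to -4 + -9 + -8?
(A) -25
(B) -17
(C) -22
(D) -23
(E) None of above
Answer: E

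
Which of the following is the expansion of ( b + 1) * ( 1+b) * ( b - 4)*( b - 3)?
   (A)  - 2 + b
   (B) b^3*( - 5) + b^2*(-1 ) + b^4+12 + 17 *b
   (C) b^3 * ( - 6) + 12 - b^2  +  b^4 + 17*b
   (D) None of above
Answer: B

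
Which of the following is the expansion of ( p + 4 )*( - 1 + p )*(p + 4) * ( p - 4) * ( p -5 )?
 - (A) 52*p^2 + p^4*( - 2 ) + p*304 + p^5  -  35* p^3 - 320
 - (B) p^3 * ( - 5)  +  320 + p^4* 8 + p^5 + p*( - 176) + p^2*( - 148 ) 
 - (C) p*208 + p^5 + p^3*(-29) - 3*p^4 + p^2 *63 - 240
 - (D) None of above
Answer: A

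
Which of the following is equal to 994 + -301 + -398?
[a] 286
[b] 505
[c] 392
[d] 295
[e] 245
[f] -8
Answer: d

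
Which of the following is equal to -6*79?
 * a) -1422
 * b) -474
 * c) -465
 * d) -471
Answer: b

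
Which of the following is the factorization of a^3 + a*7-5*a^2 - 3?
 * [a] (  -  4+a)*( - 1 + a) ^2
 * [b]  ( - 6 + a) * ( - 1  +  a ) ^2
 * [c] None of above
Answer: c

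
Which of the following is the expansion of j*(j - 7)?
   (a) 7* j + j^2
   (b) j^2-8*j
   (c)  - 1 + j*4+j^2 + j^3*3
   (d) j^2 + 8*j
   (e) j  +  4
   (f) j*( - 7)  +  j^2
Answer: f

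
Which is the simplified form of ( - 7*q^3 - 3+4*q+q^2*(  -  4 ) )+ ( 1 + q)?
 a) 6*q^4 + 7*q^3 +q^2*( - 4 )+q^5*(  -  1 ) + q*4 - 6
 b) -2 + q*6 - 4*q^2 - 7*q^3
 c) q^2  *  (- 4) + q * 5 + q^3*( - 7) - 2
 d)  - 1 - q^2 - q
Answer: c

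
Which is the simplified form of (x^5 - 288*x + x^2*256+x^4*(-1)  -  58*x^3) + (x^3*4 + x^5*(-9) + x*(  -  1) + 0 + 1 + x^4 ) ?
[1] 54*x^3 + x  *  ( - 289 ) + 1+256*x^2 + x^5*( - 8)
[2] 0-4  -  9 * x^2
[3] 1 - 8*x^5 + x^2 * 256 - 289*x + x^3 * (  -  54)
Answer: 3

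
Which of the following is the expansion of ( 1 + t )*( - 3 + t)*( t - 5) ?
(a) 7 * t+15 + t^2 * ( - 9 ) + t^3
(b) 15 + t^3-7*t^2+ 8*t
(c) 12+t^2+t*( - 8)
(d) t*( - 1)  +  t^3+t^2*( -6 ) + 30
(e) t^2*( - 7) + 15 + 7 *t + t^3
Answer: e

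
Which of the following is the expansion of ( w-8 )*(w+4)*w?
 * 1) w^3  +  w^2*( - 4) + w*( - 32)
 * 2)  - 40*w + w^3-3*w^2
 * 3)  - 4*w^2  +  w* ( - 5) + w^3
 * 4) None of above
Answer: 1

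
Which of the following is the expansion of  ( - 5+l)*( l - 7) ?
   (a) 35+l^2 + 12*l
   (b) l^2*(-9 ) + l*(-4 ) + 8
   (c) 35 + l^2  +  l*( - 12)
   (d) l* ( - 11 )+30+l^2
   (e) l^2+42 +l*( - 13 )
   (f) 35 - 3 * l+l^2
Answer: c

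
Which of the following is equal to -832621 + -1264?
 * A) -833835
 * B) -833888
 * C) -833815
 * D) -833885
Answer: D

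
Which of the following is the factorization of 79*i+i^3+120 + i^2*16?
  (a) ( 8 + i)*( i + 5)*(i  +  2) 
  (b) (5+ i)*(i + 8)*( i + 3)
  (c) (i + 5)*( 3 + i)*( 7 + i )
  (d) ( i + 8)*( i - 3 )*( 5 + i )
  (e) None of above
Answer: b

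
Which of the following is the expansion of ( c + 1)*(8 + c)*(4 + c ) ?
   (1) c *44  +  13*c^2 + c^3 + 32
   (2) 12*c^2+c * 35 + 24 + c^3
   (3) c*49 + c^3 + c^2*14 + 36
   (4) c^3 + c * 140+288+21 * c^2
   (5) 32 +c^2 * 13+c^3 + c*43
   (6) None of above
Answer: 1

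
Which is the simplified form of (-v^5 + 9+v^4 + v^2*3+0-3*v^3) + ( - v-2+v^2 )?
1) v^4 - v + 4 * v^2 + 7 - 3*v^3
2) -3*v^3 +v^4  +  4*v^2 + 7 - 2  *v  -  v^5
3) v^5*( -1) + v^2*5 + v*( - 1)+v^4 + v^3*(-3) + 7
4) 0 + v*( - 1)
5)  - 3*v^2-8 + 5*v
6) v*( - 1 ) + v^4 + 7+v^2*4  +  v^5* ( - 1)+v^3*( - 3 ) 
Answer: 6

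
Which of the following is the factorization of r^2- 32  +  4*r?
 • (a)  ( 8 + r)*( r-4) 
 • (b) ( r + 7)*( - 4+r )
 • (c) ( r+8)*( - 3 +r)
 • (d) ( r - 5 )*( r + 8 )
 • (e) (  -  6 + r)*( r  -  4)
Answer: a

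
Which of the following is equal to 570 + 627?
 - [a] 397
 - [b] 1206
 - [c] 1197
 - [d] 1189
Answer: c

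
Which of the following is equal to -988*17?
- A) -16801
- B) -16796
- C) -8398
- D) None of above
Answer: B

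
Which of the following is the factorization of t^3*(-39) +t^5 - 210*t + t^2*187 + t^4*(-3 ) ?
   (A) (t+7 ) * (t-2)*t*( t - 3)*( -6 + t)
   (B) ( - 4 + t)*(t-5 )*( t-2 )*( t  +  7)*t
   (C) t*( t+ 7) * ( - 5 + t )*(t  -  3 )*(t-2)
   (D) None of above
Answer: C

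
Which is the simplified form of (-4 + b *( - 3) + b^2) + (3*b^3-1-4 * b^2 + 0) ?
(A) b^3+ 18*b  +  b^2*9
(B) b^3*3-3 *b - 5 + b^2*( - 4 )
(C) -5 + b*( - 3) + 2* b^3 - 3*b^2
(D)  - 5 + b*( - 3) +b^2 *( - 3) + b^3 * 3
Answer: D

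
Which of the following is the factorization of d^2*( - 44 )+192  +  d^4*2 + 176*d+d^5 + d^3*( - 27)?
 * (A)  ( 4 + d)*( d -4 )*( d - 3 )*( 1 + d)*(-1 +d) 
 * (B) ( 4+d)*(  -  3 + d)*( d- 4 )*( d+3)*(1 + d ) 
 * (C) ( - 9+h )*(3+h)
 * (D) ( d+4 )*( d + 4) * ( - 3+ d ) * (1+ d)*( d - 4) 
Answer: D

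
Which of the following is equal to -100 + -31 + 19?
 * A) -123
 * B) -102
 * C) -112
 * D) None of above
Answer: C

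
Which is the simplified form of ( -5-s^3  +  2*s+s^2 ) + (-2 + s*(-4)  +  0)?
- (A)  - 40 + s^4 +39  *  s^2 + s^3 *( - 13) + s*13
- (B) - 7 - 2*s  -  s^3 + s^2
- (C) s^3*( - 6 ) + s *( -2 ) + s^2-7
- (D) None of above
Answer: B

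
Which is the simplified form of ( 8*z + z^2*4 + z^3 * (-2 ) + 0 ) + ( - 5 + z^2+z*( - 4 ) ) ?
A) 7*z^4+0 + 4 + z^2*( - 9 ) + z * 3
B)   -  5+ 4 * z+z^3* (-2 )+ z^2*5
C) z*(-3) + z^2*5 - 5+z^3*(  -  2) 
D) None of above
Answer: B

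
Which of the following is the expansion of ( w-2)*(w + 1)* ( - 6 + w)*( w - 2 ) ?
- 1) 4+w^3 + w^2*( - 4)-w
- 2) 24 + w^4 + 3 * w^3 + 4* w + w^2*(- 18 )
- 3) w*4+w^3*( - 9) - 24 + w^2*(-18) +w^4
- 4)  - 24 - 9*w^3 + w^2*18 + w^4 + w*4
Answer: 4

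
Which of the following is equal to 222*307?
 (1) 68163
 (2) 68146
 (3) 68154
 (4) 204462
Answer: 3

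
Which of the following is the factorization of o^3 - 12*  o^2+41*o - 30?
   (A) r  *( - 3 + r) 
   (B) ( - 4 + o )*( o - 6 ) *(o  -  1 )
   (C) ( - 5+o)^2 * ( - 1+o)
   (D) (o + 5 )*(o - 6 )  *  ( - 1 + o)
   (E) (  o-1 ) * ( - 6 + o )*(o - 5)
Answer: E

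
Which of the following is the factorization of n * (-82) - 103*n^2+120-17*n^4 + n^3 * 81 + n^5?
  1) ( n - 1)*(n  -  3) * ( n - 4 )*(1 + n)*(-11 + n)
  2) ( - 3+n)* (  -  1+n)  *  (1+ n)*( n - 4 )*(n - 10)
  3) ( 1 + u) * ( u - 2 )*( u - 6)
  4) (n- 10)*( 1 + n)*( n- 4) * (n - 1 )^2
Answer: 2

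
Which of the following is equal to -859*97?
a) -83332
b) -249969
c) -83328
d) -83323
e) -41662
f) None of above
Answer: d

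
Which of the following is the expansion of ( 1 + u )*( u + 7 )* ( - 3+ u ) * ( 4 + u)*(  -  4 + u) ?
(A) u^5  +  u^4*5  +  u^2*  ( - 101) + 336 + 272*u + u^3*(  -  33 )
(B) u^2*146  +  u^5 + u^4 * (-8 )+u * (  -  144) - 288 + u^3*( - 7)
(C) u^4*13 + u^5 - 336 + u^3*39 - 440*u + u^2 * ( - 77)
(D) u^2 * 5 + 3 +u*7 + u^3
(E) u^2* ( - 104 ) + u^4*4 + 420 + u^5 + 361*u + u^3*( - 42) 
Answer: A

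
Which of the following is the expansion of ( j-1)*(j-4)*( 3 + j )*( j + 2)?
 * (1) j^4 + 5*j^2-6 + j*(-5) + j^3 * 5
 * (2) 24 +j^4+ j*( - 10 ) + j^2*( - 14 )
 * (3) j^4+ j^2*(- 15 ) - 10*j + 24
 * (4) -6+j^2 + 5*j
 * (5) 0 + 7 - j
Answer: 3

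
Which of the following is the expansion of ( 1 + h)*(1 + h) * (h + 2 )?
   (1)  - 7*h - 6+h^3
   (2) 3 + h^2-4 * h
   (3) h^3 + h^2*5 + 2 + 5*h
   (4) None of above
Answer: 4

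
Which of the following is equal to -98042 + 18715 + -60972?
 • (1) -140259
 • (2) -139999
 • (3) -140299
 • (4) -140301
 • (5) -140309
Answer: 3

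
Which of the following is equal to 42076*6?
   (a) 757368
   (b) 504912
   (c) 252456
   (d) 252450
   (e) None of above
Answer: c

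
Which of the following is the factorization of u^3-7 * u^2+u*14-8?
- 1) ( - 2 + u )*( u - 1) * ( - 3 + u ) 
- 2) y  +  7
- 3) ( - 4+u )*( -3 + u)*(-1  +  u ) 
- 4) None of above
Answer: 4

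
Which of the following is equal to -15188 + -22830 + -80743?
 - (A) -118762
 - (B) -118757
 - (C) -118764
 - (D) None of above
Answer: D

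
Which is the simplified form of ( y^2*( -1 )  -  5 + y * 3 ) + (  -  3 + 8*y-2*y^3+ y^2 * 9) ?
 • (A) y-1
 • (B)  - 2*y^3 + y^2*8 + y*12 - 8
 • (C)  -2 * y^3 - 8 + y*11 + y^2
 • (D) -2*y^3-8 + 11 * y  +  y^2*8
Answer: D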